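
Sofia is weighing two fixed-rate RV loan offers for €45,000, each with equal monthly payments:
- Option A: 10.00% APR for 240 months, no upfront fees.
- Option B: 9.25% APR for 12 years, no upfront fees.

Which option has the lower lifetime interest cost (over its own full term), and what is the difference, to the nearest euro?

Option B by €29,563

Option A: at 10.00% the monthly rate is 0.0083333, so the payment is 45,000 × 0.0083333 / (1 − 1.0083333^−240) = €434.26.
Total interest on Option A = 240 × €434.26 − €45,000 = €59,222.40.
Option B: at 9.25% the monthly rate is 0.0077083, so the payment is 45,000 × 0.0077083 / (1 − 1.0077083^−144) = €518.47.
Total interest on Option B = 144 × €518.47 − €45,000 = €29,659.68.
Option B is lower by €29,562.72.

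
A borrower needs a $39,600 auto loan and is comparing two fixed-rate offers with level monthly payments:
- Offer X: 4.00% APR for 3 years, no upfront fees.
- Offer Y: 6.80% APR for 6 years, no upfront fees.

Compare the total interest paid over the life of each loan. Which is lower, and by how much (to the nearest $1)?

Offer X: at 4.00% the monthly rate is 0.0033333, so the payment is 39,600 × 0.0033333 / (1 − 1.0033333^−36) = $1,169.15.
Total interest on Offer X = 36 × $1,169.15 − $39,600 = $2,489.40.
Offer Y: at 6.80% the monthly rate is 0.0056667, so the payment is 39,600 × 0.0056667 / (1 − 1.0056667^−72) = $671.34.
Total interest on Offer Y = 72 × $671.34 − $39,600 = $8,736.48.
Offer X is lower by $6,247.08.

Offer X by $6,247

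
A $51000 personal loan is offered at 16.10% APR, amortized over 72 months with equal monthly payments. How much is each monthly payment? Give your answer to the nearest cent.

At 16.10% the monthly rate is 0.0134167, so the payment is 51,000 × 0.0134167 / (1 − 1.0134167^−72) = $1,109.09.

$1,109.09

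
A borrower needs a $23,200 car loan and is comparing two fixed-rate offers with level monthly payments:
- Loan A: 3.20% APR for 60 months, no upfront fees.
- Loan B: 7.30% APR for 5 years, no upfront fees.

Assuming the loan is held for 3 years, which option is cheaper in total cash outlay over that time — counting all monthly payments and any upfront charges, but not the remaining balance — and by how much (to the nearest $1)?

Loan A: monthly rate = 3.2%/12 = 0.0026667; payment = 23,200 × 0.0026667 / (1 − (1+0.0026667)^−60) = $418.94.
Loan B: at 7.30% the monthly rate is 0.0060833, so the payment is 23,200 × 0.0060833 / (1 − 1.0060833^−60) = $462.68.
Over 36 months: Loan A costs 36 × $418.94 = $15,081.84; Loan B costs 36 × $462.68 = $16,656.48.
Loan A is cheaper by $16,656.48 − $15,081.84 = $1,574.64.

Loan A by $1,575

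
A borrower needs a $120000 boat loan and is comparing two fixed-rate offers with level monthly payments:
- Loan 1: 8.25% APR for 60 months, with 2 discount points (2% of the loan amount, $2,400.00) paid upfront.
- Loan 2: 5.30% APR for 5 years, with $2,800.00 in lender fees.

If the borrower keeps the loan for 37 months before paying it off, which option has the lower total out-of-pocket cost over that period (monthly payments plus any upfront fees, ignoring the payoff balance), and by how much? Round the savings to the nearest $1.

Loan 1: at 8.25% the monthly rate is 0.0068750, so the payment is 120,000 × 0.0068750 / (1 − 1.0068750^−60) = $2,447.55.
Loan 2: monthly rate = 5.3%/12 = 0.0044167; payment = 120,000 × 0.0044167 / (1 − (1+0.0044167)^−60) = $2,281.08.
Over 37 months: Loan 1 costs 37 × $2,447.55 + $2,400.00 = $92,959.35; Loan 2 costs 37 × $2,281.08 + $2,800.00 = $87,199.96.
Loan 2 is cheaper by $92,959.35 − $87,199.96 = $5,759.39.

Loan 2 by $5,759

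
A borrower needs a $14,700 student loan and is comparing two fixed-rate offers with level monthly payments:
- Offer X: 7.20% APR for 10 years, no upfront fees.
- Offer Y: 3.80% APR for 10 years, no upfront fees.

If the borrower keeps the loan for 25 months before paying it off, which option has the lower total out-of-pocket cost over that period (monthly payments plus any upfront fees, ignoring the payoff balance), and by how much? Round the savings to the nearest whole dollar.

Offer Y by $619

Offer X: monthly rate = 7.2%/12 = 0.0060000; payment = 14,700 × 0.0060000 / (1 − (1+0.0060000)^−120) = $172.20.
Offer Y: monthly rate = 3.8%/12 = 0.0031667; payment = 14,700 × 0.0031667 / (1 − (1+0.0031667)^−120) = $147.44.
Over 25 months: Offer X costs 25 × $172.20 = $4,305.00; Offer Y costs 25 × $147.44 = $3,686.00.
Offer Y is cheaper by $4,305.00 − $3,686.00 = $619.00.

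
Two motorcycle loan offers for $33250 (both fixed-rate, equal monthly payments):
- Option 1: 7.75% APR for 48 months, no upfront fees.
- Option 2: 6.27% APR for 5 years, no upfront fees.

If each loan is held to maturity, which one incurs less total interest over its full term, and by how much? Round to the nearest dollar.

Option 1: at 7.75% the monthly rate is 0.0064583, so the payment is 33,250 × 0.0064583 / (1 − 1.0064583^−48) = $807.83.
Total interest on Option 1 = 48 × $807.83 − $33,250 = $5,525.84.
Option 2: at 6.27% the monthly rate is 0.0052250, so the payment is 33,250 × 0.0052250 / (1 − 1.0052250^−60) = $647.00.
Total interest on Option 2 = 60 × $647.00 − $33,250 = $5,570.00.
Option 1 is lower by $44.16.

Option 1 by $44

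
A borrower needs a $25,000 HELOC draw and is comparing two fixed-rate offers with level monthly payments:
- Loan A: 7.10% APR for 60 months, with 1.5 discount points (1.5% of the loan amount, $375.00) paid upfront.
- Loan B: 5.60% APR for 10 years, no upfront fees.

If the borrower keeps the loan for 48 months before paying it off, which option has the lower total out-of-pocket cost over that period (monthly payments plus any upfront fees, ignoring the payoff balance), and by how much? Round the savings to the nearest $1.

Loan B by $11,110

Loan A: at 7.10% the monthly rate is 0.0059167, so the payment is 25,000 × 0.0059167 / (1 − 1.0059167^−60) = $496.21.
Loan B: monthly rate = 5.6%/12 = 0.0046667; payment = 25,000 × 0.0046667 / (1 − (1+0.0046667)^−120) = $272.56.
Over 48 months: Loan A costs 48 × $496.21 + $375.00 = $24,193.08; Loan B costs 48 × $272.56 = $13,082.88.
Loan B is cheaper by $24,193.08 − $13,082.88 = $11,110.20.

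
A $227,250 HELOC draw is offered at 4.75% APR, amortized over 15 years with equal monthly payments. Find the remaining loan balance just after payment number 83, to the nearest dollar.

With monthly rate i = 4.75%/12 = 0.0039583, the balance after k of n payments is P · [(1+i)^n − (1+i)^k] / [(1+i)^n − 1].
(1+0.0039583)^180 = 2.03621675 and (1+0.0039583)^83 = 1.38804064, so the balance is 227,250 × (2.03621675 − 1.38804064) / (2.03621675 − 1) = $142,149.82.

$142,150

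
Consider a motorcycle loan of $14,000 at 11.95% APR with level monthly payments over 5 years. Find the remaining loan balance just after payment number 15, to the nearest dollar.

$11,238

With monthly rate i = 11.95%/12 = 0.0099583, the balance after k of n payments is P · [(1+i)^n − (1+i)^k] / [(1+i)^n − 1].
(1+0.0099583)^60 = 1.81220539 and (1+0.0099583)^15 = 1.16025074, so the balance is 14,000 × (1.81220539 − 1.16025074) / (1.81220539 − 1) = $11,237.75.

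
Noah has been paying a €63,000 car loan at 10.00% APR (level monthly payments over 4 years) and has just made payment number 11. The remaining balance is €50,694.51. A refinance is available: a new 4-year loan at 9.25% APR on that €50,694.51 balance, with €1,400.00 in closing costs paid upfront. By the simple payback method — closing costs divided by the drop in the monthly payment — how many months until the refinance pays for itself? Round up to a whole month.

5 months

Current payment = 63,000 × 10%/12 / (1 − (1+0.0083333)^−48) = €1,597.84.
Refinanced payment = 50,694.51 × 0.0077083 / (1 − (1+0.0077083)^−48) = €1,267.56.
Monthly savings = €1,597.84 − €1,267.56 = €330.28.
Break-even = €1,400.00 / €330.28 = 4.24 → 5 months.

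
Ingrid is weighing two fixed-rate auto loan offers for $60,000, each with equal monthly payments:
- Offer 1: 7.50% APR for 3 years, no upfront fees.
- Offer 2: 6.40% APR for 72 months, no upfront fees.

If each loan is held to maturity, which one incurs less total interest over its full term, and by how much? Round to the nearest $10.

Offer 1 by $5,220

Offer 1: monthly rate = 7.5%/12 = 0.0062500; payment = 60,000 × 0.0062500 / (1 − (1+0.0062500)^−36) = $1,866.37.
Total interest on Offer 1 = 36 × $1,866.37 − $60,000 = $7,189.32.
Offer 2: monthly rate = 6.4%/12 = 0.0053333; payment = 60,000 × 0.0053333 / (1 − (1+0.0053333)^−72) = $1,005.74.
Total interest on Offer 2 = 72 × $1,005.74 − $60,000 = $12,413.28.
Offer 1 is lower by $5,223.96.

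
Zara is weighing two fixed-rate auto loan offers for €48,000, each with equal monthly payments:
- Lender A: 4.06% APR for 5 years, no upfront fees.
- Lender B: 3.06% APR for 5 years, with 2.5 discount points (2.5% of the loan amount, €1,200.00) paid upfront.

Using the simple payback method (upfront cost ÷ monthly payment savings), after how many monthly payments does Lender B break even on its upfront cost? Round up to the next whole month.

56 months

Lender A: at 4.06% the monthly rate is 0.0033833, so the payment is 48,000 × 0.0033833 / (1 − 1.0033833^−60) = €885.29.
Lender B: monthly rate = 3.06%/12 = 0.0025500; payment = 48,000 × 0.0025500 / (1 − (1+0.0025500)^−60) = €863.78.
Monthly savings = €885.29 − €863.78 = €21.51.
Break-even = €1,200.00 / €21.51 = 55.79 → 56 months.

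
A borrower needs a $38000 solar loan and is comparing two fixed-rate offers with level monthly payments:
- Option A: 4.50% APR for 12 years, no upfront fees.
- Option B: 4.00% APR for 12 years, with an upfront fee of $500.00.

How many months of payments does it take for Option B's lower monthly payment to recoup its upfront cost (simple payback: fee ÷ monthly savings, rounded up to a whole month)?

Option A: at 4.50% the monthly rate is 0.0037500, so the payment is 38,000 × 0.0037500 / (1 − 1.0037500^−144) = $342.00.
Option B: monthly rate = 4%/12 = 0.0033333; payment = 38,000 × 0.0033333 / (1 − (1+0.0033333)^−144) = $332.70.
Monthly savings = $342.00 − $332.70 = $9.30.
Break-even = $500.00 / $9.30 = 53.76 → 54 months.

54 months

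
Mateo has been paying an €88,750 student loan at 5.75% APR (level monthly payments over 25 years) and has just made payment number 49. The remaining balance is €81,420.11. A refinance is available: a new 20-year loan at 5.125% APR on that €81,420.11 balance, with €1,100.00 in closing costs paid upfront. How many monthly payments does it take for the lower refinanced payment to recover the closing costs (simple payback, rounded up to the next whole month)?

72 months

Current payment = 88,750 × 5.75%/12 / (1 − (1+0.0047917)^−300) = €558.33.
Refinanced payment = 81,420.11 × 0.0042708 / (1 − (1+0.0042708)^−240) = €542.97.
Monthly savings = €558.33 − €542.97 = €15.36.
Break-even = €1,100.00 / €15.36 = 71.61 → 72 months.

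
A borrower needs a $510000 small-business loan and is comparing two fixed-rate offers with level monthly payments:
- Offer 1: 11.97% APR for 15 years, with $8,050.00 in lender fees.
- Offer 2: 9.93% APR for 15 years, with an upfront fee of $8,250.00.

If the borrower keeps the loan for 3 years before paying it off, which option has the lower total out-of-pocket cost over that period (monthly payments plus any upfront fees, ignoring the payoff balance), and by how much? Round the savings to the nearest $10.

Offer 2 by $23,280

Offer 1: at 11.97% the monthly rate is 0.0099750, so the payment is 510,000 × 0.0099750 / (1 − 1.0099750^−180) = $6,111.02.
Offer 2: at 9.93% the monthly rate is 0.0082750, so the payment is 510,000 × 0.0082750 / (1 − 1.0082750^−180) = $5,458.67.
Over 36 months: Offer 1 costs 36 × $6,111.02 + $8,050.00 = $228,046.72; Offer 2 costs 36 × $5,458.67 + $8,250.00 = $204,762.12.
Offer 2 is cheaper by $228,046.72 − $204,762.12 = $23,284.60.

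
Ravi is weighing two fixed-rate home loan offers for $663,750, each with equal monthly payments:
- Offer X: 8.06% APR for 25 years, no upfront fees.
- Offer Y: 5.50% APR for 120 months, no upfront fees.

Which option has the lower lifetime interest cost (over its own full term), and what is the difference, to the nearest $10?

Offer Y by $680,390

Offer X: at 8.06% the monthly rate is 0.0067167, so the payment is 663,750 × 0.0067167 / (1 − 1.0067167^−300) = $5,149.34.
Total interest on Offer X = 300 × $5,149.34 − $663,750 = $881,052.00.
Offer Y: at 5.50% the monthly rate is 0.0045833, so the payment is 663,750 × 0.0045833 / (1 − 1.0045833^−120) = $7,203.43.
Total interest on Offer Y = 120 × $7,203.43 − $663,750 = $200,661.60.
Offer Y is lower by $680,390.40.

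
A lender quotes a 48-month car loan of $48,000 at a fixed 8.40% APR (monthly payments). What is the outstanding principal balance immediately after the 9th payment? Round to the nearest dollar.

With monthly rate i = 8.4%/12 = 0.0070000, the balance after k of n payments is P · [(1+i)^n − (1+i)^k] / [(1+i)^n − 1].
(1+0.0070000)^48 = 1.39770200 and (1+0.0070000)^9 = 1.06479312, so the balance is 48,000 × (1.39770200 − 1.06479312) / (1.39770200 − 1) = $40,179.90.

$40,180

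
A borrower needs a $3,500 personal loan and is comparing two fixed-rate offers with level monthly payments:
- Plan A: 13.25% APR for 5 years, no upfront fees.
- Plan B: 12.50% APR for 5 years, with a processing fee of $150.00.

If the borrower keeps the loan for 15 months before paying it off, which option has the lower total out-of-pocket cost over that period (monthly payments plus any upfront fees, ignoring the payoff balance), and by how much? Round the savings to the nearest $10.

Plan A: monthly rate = 13.25%/12 = 0.0110417; payment = 3,500 × 0.0110417 / (1 − (1+0.0110417)^−60) = $80.08.
Plan B: at 12.50% the monthly rate is 0.0104167, so the payment is 3,500 × 0.0104167 / (1 − 1.0104167^−60) = $78.74.
Over 15 months: Plan A costs 15 × $80.08 = $1,201.20; Plan B costs 15 × $78.74 + $150.00 = $1,331.10.
Plan A is cheaper by $1,331.10 − $1,201.20 = $129.90.

Plan A by $130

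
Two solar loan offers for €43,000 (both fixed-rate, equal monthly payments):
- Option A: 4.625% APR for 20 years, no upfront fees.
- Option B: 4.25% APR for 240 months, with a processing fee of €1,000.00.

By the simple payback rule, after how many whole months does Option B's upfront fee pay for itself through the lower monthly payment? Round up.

116 months

Option A: at 4.625% the monthly rate is 0.0038542, so the payment is 43,000 × 0.0038542 / (1 − 1.0038542^−240) = €274.95.
Option B: at 4.25% the monthly rate is 0.0035417, so the payment is 43,000 × 0.0035417 / (1 − 1.0035417^−240) = €266.27.
Monthly savings = €274.95 − €266.27 = €8.68.
Break-even = €1,000.00 / €8.68 = 115.21 → 116 months.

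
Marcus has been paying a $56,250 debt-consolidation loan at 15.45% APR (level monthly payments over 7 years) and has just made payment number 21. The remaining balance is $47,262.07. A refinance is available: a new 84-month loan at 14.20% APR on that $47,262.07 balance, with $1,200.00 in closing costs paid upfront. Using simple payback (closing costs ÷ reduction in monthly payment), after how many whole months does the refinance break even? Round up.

Current payment = 56,250 × 15.45%/12 / (1 − (1+0.0128750)^−84) = $1,099.69.
Refinanced payment = 47,262.07 × 0.0118333 / (1 − (1+0.0118333)^−84) = $890.92.
Monthly savings = $1,099.69 − $890.92 = $208.77.
Break-even = $1,200.00 / $208.77 = 5.75 → 6 months.

6 months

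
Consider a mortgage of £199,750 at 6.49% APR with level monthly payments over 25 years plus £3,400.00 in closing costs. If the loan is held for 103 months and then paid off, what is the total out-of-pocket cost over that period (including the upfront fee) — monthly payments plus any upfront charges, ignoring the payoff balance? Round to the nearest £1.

At 6.49% the monthly rate is 0.0054083, so the payment is 199,750 × 0.0054083 / (1 − 1.0054083^−300) = £1,347.48.
Total outlay = 103 × £1,347.48 + £3,400.00 = £142,190.44.

£142,190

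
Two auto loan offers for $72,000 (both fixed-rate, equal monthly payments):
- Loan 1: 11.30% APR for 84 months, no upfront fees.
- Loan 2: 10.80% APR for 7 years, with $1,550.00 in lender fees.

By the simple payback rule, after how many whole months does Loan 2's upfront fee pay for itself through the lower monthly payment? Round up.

Loan 1: at 11.30% the monthly rate is 0.0094167, so the payment is 72,000 × 0.0094167 / (1 − 1.0094167^−84) = $1,244.20.
Loan 2: at 10.80% the monthly rate is 0.0090000, so the payment is 72,000 × 0.0090000 / (1 − 1.0090000^−84) = $1,225.26.
Monthly savings = $1,244.20 − $1,225.26 = $18.94.
Break-even = $1,550.00 / $18.94 = 81.84 → 82 months.

82 months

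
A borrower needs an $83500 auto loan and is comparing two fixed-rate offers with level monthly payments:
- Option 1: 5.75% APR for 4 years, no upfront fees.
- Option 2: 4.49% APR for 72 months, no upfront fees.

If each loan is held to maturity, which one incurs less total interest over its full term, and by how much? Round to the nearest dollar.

Option 1 by $1,738

Option 1: monthly rate = 5.75%/12 = 0.0047917; payment = 83,500 × 0.0047917 / (1 − (1+0.0047917)^−48) = $1,951.44.
Total interest on Option 1 = 48 × $1,951.44 − $83,500 = $10,169.12.
Option 2: at 4.49% the monthly rate is 0.0037417, so the payment is 83,500 × 0.0037417 / (1 − 1.0037417^−72) = $1,325.10.
Total interest on Option 2 = 72 × $1,325.10 − $83,500 = $11,907.20.
Option 1 is lower by $1,738.08.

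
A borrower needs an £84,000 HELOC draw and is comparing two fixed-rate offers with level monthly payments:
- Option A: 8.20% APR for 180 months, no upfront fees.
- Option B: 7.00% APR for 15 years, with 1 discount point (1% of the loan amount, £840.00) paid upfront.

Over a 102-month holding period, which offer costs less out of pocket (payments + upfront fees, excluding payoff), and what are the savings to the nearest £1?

Option B by £5,021

Option A: monthly rate = 8.2%/12 = 0.0068333; payment = 84,000 × 0.0068333 / (1 − (1+0.0068333)^−180) = £812.48.
Option B: at 7.00% the monthly rate is 0.0058333, so the payment is 84,000 × 0.0058333 / (1 − 1.0058333^−180) = £755.02.
Over 102 months: Option A costs 102 × £812.48 = £82,872.96; Option B costs 102 × £755.02 + £840.00 = £77,852.04.
Option B is cheaper by £82,872.96 − £77,852.04 = £5,020.92.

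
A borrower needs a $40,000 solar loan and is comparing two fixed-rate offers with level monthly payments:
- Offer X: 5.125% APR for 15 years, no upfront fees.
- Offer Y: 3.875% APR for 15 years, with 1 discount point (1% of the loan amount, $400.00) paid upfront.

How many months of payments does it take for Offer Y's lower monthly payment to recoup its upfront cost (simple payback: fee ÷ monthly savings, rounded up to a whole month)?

Offer X: at 5.125% the monthly rate is 0.0042708, so the payment is 40,000 × 0.0042708 / (1 − 1.0042708^−180) = $318.93.
Offer Y: monthly rate = 3.875%/12 = 0.0032292; payment = 40,000 × 0.0032292 / (1 − (1+0.0032292)^−180) = $293.38.
Monthly savings = $318.93 − $293.38 = $25.55.
Break-even = $400.00 / $25.55 = 15.66 → 16 months.

16 months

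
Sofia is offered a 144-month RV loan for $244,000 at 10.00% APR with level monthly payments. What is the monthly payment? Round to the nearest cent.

At 10.00% the monthly rate is 0.0083333, so the payment is 244,000 × 0.0083333 / (1 − 1.0083333^−144) = $2,915.99.

$2,915.99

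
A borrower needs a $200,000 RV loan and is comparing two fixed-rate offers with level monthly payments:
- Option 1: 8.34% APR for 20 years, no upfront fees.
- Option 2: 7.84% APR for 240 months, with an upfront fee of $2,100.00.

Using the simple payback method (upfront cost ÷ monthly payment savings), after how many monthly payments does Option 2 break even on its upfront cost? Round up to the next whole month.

Option 1: at 8.34% the monthly rate is 0.0069500, so the payment is 200,000 × 0.0069500 / (1 − 1.0069500^−240) = $1,715.45.
Option 2: at 7.84% the monthly rate is 0.0065333, so the payment is 200,000 × 0.0065333 / (1 − 1.0065333^−240) = $1,653.02.
Monthly savings = $1,715.45 − $1,653.02 = $62.43.
Break-even = $2,100.00 / $62.43 = 33.64 → 34 months.

34 months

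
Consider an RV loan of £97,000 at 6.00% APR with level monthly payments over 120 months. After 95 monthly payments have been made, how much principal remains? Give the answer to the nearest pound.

With monthly rate i = 6%/12 = 0.0050000, the balance after k of n payments is P · [(1+i)^n − (1+i)^k] / [(1+i)^n − 1].
(1+0.0050000)^120 = 1.81939673 and (1+0.0050000)^95 = 1.60611215, so the balance is 97,000 × (1.81939673 − 1.60611215) / (1.81939673 − 1) = £25,248.58.

£25,249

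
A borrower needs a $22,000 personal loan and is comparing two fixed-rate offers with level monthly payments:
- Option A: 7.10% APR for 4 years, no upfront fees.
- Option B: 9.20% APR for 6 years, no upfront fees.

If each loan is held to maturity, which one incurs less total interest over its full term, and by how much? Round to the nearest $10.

Option A by $3,370

Option A: at 7.10% the monthly rate is 0.0059167, so the payment is 22,000 × 0.0059167 / (1 − 1.0059167^−48) = $527.84.
Total interest on Option A = 48 × $527.84 − $22,000 = $3,336.32.
Option B: monthly rate = 9.2%/12 = 0.0076667; payment = 22,000 × 0.0076667 / (1 − (1+0.0076667)^−72) = $398.75.
Total interest on Option B = 72 × $398.75 − $22,000 = $6,710.00.
Option A is lower by $3,373.68.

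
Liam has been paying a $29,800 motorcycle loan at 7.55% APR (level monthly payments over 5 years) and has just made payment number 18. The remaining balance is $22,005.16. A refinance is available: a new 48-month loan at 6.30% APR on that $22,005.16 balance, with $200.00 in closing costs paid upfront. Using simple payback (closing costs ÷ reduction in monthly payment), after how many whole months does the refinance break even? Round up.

Current payment = 29,800 × 7.55%/12 / (1 − (1+0.0062917)^−60) = $597.84.
Refinanced payment = 22,005.16 × 0.0052500 / (1 − (1+0.0052500)^−48) = $519.82.
Monthly savings = $597.84 − $519.82 = $78.02.
Break-even = $200.00 / $78.02 = 2.56 → 3 months.

3 months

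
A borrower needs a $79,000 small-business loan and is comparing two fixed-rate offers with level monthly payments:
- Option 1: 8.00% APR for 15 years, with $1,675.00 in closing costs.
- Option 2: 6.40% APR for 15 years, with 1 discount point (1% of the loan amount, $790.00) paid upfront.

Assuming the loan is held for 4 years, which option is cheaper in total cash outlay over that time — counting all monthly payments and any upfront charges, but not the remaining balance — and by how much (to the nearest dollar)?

Option 2 by $4,299

Option 1: at 8.00% the monthly rate is 0.0066667, so the payment is 79,000 × 0.0066667 / (1 − 1.0066667^−180) = $754.97.
Option 2: at 6.40% the monthly rate is 0.0053333, so the payment is 79,000 × 0.0053333 / (1 − 1.0053333^−180) = $683.84.
Over 48 months: Option 1 costs 48 × $754.97 + $1,675.00 = $37,913.56; Option 2 costs 48 × $683.84 + $790.00 = $33,614.32.
Option 2 is cheaper by $37,913.56 − $33,614.32 = $4,299.24.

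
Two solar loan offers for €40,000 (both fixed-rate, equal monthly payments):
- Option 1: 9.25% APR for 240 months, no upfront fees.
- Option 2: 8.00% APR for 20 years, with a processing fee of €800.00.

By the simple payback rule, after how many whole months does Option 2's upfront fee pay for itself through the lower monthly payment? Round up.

Option 1: monthly rate = 9.25%/12 = 0.0077083; payment = 40,000 × 0.0077083 / (1 − (1+0.0077083)^−240) = €366.35.
Option 2: monthly rate = 8%/12 = 0.0066667; payment = 40,000 × 0.0066667 / (1 − (1+0.0066667)^−240) = €334.58.
Monthly savings = €366.35 − €334.58 = €31.77.
Break-even = €800.00 / €31.77 = 25.18 → 26 months.

26 months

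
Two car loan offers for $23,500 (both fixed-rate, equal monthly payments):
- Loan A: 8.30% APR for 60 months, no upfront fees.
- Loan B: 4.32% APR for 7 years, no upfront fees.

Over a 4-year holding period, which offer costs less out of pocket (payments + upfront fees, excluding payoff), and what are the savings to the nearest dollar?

Loan A: monthly rate = 8.3%/12 = 0.0069167; payment = 23,500 × 0.0069167 / (1 − (1+0.0069167)^−60) = $479.88.
Loan B: monthly rate = 4.32%/12 = 0.0036000; payment = 23,500 × 0.0036000 / (1 − (1+0.0036000)^−84) = $324.69.
Over 48 months: Loan A costs 48 × $479.88 = $23,034.24; Loan B costs 48 × $324.69 = $15,585.12.
Loan B is cheaper by $23,034.24 − $15,585.12 = $7,449.12.

Loan B by $7,449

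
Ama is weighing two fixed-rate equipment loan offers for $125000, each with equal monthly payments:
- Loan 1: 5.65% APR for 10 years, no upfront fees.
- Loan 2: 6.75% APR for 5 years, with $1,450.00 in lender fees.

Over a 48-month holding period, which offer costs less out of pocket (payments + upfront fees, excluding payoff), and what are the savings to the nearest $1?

Loan 1: monthly rate = 5.65%/12 = 0.0047083; payment = 125,000 × 0.0047083 / (1 − (1+0.0047083)^−120) = $1,365.89.
Loan 2: monthly rate = 6.75%/12 = 0.0056250; payment = 125,000 × 0.0056250 / (1 − (1+0.0056250)^−60) = $2,460.43.
Over 48 months: Loan 1 costs 48 × $1,365.89 = $65,562.72; Loan 2 costs 48 × $2,460.43 + $1,450.00 = $119,550.64.
Loan 1 is cheaper by $119,550.64 − $65,562.72 = $53,987.92.

Loan 1 by $53,988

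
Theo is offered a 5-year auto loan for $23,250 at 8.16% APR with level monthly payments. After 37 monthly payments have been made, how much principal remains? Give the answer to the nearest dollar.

$10,044

With monthly rate i = 8.16%/12 = 0.0068000, the balance after k of n payments is P · [(1+i)^n − (1+i)^k] / [(1+i)^n − 1].
(1+0.0068000)^60 = 1.50173192 and (1+0.0068000)^37 = 1.28498676, so the balance is 23,250 × (1.50173192 − 1.28498676) / (1.50173192 − 1) = $10,043.86.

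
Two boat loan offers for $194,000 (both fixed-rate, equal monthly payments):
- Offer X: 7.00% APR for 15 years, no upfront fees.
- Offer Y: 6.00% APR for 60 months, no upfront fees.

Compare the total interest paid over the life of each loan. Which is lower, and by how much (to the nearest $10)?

Offer X: at 7.00% the monthly rate is 0.0058333, so the payment is 194,000 × 0.0058333 / (1 − 1.0058333^−180) = $1,743.73.
Total interest on Offer X = 180 × $1,743.73 − $194,000 = $119,871.40.
Offer Y: at 6.00% the monthly rate is 0.0050000, so the payment is 194,000 × 0.0050000 / (1 − 1.0050000^−60) = $3,750.56.
Total interest on Offer Y = 60 × $3,750.56 − $194,000 = $31,033.60.
Offer Y is lower by $88,837.80.

Offer Y by $88,840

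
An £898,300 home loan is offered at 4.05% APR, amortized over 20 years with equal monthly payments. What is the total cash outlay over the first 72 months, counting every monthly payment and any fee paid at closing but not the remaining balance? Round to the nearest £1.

Monthly rate = 4.05%/12 = 0.0033750; payment = 898,300 × 0.0033750 / (1 − (1+0.0033750)^−240) = £5,467.22.
Total outlay = 72 × £5,467.22 = £393,639.84.

£393,640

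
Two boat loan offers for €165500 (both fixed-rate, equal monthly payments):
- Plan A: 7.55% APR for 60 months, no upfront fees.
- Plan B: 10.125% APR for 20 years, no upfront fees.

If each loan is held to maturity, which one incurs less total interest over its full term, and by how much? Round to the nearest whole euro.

Plan A by €187,389

Plan A: at 7.55% the monthly rate is 0.0062917, so the payment is 165,500 × 0.0062917 / (1 − 1.0062917^−60) = €3,320.21.
Total interest on Plan A = 60 × €3,320.21 − €165,500 = €33,712.60.
Plan B: monthly rate = 10.125%/12 = 0.0084375; payment = 165,500 × 0.0084375 / (1 − (1+0.0084375)^−240) = €1,610.84.
Total interest on Plan B = 240 × €1,610.84 − €165,500 = €221,101.60.
Plan A is lower by €187,389.00.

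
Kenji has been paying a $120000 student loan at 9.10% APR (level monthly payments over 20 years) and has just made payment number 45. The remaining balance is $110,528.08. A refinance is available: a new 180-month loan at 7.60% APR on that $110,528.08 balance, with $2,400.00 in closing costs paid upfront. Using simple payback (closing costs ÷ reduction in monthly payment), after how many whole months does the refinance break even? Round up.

Current payment = 120,000 × 9.1%/12 / (1 − (1+0.0075833)^−240) = $1,087.40.
Refinanced payment = 110,528.08 × 0.0063333 / (1 − (1+0.0063333)^−180) = $1,030.90.
Monthly savings = $1,087.40 − $1,030.90 = $56.50.
Break-even = $2,400.00 / $56.50 = 42.48 → 43 months.

43 months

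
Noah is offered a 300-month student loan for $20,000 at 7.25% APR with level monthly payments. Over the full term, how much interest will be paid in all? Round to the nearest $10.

Monthly rate = 7.25%/12 = 0.0060417; payment = 20,000 × 0.0060417 / (1 − (1+0.0060417)^−300) = $144.56.
Total paid = 300 × $144.56 = $43,368.00; interest = $43,368.00 − $20,000 = $23,368.00.

$23,370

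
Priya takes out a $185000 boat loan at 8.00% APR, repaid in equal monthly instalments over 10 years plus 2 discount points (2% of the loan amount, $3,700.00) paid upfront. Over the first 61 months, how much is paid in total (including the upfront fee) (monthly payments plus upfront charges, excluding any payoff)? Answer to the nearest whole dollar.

$140,618

At 8.00% the monthly rate is 0.0066667, so the payment is 185,000 × 0.0066667 / (1 − 1.0066667^−120) = $2,244.56.
Total outlay = 61 × $2,244.56 + $3,700.00 = $140,618.16.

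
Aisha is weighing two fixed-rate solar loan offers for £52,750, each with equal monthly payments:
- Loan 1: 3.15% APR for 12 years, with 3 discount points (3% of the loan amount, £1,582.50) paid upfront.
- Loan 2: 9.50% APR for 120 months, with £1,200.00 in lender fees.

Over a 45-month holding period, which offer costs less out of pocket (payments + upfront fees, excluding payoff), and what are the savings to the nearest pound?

Loan 1: at 3.15% the monthly rate is 0.0026250, so the payment is 52,750 × 0.0026250 / (1 − 1.0026250^−144) = £440.38.
Loan 2: monthly rate = 9.5%/12 = 0.0079167; payment = 52,750 × 0.0079167 / (1 − (1+0.0079167)^−120) = £682.57.
Over 45 months: Loan 1 costs 45 × £440.38 + £1,582.50 = £21,399.60; Loan 2 costs 45 × £682.57 + £1,200.00 = £31,915.65.
Loan 1 is cheaper by £31,915.65 − £21,399.60 = £10,516.05.

Loan 1 by £10,516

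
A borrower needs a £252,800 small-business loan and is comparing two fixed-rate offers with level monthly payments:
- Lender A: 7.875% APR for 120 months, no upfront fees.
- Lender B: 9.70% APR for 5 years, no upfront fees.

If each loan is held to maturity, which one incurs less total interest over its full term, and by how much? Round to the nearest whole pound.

Lender B by £46,018

Lender A: at 7.875% the monthly rate is 0.0065625, so the payment is 252,800 × 0.0065625 / (1 − 1.0065625^−120) = £3,050.49.
Total interest on Lender A = 120 × £3,050.49 − £252,800 = £113,258.80.
Lender B: monthly rate = 9.7%/12 = 0.0080833; payment = 252,800 × 0.0080833 / (1 − (1+0.0080833)^−60) = £5,334.01.
Total interest on Lender B = 60 × £5,334.01 − £252,800 = £67,240.60.
Lender B is lower by £46,018.20.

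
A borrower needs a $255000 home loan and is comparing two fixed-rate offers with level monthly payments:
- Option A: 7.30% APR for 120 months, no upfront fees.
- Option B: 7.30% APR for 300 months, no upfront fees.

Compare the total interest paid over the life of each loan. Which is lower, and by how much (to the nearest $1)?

Option A: monthly rate = 7.3%/12 = 0.0060833; payment = 255,000 × 0.0060833 / (1 − (1+0.0060833)^−120) = $3,000.34.
Total interest on Option A = 120 × $3,000.34 − $255,000 = $105,040.80.
Option B: monthly rate = 7.3%/12 = 0.0060833; payment = 255,000 × 0.0060833 / (1 − (1+0.0060833)^−300) = $1,851.38.
Total interest on Option B = 300 × $1,851.38 − $255,000 = $300,414.00.
Option A is lower by $195,373.20.

Option A by $195,373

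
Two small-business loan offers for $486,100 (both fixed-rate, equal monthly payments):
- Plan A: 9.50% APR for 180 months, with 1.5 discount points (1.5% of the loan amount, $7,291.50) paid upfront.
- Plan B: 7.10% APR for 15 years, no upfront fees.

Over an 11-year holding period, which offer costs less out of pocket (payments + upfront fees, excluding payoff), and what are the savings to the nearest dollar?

Plan B by $96,992

Plan A: at 9.50% the monthly rate is 0.0079167, so the payment is 486,100 × 0.0079167 / (1 − 1.0079167^−180) = $5,075.98.
Plan B: at 7.10% the monthly rate is 0.0059167, so the payment is 486,100 × 0.0059167 / (1 − 1.0059167^−180) = $4,396.43.
Over 132 months: Plan A costs 132 × $5,075.98 + $7,291.50 = $677,320.86; Plan B costs 132 × $4,396.43 = $580,328.76.
Plan B is cheaper by $677,320.86 − $580,328.76 = $96,992.10.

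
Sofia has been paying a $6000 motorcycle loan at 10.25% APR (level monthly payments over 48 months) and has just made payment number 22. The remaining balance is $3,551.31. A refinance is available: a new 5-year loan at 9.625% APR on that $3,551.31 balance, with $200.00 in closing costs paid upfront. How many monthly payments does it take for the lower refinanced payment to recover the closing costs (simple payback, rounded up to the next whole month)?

3 months

Current payment = 6,000 × 10.25%/12 / (1 − (1+0.0085417)^−48) = $152.90.
Refinanced payment = 3,551.31 × 0.0080208 / (1 − (1+0.0080208)^−60) = $74.80.
Monthly savings = $152.90 − $74.80 = $78.10.
Break-even = $200.00 / $78.10 = 2.56 → 3 months.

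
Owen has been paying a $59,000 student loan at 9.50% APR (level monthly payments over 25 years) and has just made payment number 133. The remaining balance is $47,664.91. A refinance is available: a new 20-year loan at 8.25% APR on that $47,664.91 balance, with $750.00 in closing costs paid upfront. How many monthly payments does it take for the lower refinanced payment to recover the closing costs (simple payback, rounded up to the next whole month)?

Current payment = 59,000 × 9.5%/12 / (1 − (1+0.0079167)^−300) = $515.48.
Refinanced payment = 47,664.91 × 0.0068750 / (1 − (1+0.0068750)^−240) = $406.14.
Monthly savings = $515.48 − $406.14 = $109.34.
Break-even = $750.00 / $109.34 = 6.86 → 7 months.

7 months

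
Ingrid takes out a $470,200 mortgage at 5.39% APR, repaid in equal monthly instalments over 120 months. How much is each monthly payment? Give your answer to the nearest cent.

At 5.39% the monthly rate is 0.0044917, so the payment is 470,200 × 0.0044917 / (1 − 1.0044917^−120) = $5,077.32.

$5,077.32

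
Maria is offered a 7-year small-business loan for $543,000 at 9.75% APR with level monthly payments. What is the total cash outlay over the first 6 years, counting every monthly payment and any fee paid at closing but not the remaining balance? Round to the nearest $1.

Monthly rate = 9.75%/12 = 0.0081250; payment = 543,000 × 0.0081250 / (1 − (1+0.0081250)^−84) = $8,944.46.
Total outlay = 72 × $8,944.46 = $644,001.12.

$644,001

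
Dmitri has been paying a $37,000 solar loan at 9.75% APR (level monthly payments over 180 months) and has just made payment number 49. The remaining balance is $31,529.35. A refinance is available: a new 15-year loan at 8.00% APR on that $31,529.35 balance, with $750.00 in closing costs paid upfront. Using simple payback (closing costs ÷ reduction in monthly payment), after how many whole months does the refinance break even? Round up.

9 months

Current payment = 37,000 × 9.75%/12 / (1 − (1+0.0081250)^−180) = $391.96.
Refinanced payment = 31,529.35 × 0.0066667 / (1 − (1+0.0066667)^−180) = $301.31.
Monthly savings = $391.96 − $301.31 = $90.65.
Break-even = $750.00 / $90.65 = 8.27 → 9 months.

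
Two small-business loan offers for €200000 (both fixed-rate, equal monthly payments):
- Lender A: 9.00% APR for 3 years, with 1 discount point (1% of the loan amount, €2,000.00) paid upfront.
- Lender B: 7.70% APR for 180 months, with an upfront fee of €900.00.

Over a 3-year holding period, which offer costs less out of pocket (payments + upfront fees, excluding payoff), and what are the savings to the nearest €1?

Lender A: at 9.00% the monthly rate is 0.0075000, so the payment is 200,000 × 0.0075000 / (1 − 1.0075000^−36) = €6,359.95.
Lender B: monthly rate = 7.7%/12 = 0.0064167; payment = 200,000 × 0.0064167 / (1 − (1+0.0064167)^−180) = €1,876.83.
Over 36 months: Lender A costs 36 × €6,359.95 + €2,000.00 = €230,958.20; Lender B costs 36 × €1,876.83 + €900.00 = €68,465.88.
Lender B is cheaper by €230,958.20 − €68,465.88 = €162,492.32.

Lender B by €162,492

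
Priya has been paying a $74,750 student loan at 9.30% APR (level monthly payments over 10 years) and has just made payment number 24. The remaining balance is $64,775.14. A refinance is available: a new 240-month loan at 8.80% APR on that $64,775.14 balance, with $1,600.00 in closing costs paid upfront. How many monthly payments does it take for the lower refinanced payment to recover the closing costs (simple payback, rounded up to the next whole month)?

Current payment = 74,750 × 9.3%/12 / (1 − (1+0.0077500)^−120) = $959.08.
Refinanced payment = 64,775.14 × 0.0073333 / (1 − (1+0.0073333)^−240) = $574.49.
Monthly savings = $959.08 − $574.49 = $384.59.
Break-even = $1,600.00 / $384.59 = 4.16 → 5 months.

5 months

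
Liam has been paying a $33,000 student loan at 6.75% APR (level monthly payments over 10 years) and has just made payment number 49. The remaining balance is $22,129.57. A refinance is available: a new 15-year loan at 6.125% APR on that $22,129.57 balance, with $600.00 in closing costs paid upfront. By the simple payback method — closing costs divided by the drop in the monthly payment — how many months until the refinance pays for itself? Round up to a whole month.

Current payment = 33,000 × 6.75%/12 / (1 − (1+0.0056250)^−120) = $378.92.
Refinanced payment = 22,129.57 × 0.0051042 / (1 − (1+0.0051042)^−180) = $188.24.
Monthly savings = $378.92 − $188.24 = $190.68.
Break-even = $600.00 / $190.68 = 3.15 → 4 months.

4 months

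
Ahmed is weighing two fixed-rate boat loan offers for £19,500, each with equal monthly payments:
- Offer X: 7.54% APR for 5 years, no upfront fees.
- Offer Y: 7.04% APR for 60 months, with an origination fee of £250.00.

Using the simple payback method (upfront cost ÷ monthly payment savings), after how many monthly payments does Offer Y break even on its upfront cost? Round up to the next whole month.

55 months

Offer X: at 7.54% the monthly rate is 0.0062833, so the payment is 19,500 × 0.0062833 / (1 − 1.0062833^−60) = £391.11.
Offer Y: at 7.04% the monthly rate is 0.0058667, so the payment is 19,500 × 0.0058667 / (1 − 1.0058667^−60) = £386.49.
Monthly savings = £391.11 − £386.49 = £4.62.
Break-even = £250.00 / £4.62 = 54.11 → 55 months.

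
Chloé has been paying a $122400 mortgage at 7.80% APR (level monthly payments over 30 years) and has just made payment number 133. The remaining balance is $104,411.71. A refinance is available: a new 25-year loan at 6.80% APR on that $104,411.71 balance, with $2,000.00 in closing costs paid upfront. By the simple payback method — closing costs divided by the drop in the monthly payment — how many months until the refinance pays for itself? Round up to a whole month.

Current payment = 122,400 × 7.8%/12 / (1 − (1+0.0065000)^−360) = $881.12.
Refinanced payment = 104,411.71 × 0.0056667 / (1 − (1+0.0056667)^−300) = $724.69.
Monthly savings = $881.12 − $724.69 = $156.43.
Break-even = $2,000.00 / $156.43 = 12.79 → 13 months.

13 months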